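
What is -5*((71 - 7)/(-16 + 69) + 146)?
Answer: -39010/53 ≈ -736.04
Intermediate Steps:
-5*((71 - 7)/(-16 + 69) + 146) = -5*(64/53 + 146) = -5*7802/53 = -39010/53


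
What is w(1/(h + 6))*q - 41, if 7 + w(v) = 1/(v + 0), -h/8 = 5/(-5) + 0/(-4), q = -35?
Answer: -286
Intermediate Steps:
h = 8 (h = -8*(5/(-5) + 0/(-4)) = -8*(5*(-⅕) + 0*(-¼)) = -8*(-1 + 0) = -8*(-1) = 8)
w(v) = -7 + 1/v (w(v) = -7 + 1/(v + 0) = -7 + 1/v)
w(1/(h + 6))*q - 41 = (-7 + 1/(1/(8 + 6)))*(-35) - 41 = (-7 + 1/(1/14))*(-35) - 41 = (-7 + 14)*(-35) - 41 = 7*(-35) - 41 = -245 - 41 = -286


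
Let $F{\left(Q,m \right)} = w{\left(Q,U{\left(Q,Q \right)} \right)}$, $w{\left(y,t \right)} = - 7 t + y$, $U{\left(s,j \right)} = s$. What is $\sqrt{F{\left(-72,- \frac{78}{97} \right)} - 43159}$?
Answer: $i \sqrt{42727} \approx 206.71 i$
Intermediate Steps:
$w{\left(y,t \right)} = y - 7 t$
$F{\left(Q,m \right)} = - 6 Q$ ($F{\left(Q,m \right)} = Q - 7 Q = - 6 Q$)
$\sqrt{F{\left(-72,- \frac{78}{97} \right)} - 43159} = \sqrt{\left(-6\right) \left(-72\right) - 43159} = \sqrt{432 - 43159} = \sqrt{-42727} = i \sqrt{42727}$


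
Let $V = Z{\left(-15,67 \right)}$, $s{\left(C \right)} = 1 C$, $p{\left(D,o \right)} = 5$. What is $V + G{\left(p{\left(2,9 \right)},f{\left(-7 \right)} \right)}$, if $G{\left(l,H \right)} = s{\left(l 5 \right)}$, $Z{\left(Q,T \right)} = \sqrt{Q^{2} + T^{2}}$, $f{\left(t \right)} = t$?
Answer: $25 + \sqrt{4714} \approx 93.659$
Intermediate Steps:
$s{\left(C \right)} = C$
$G{\left(l,H \right)} = 5 l$ ($G{\left(l,H \right)} = l 5 = 5 l$)
$V = \sqrt{4714}$ ($V = \sqrt{\left(-15\right)^{2} + 67^{2}} = \sqrt{225 + 4489} = \sqrt{4714} \approx 68.659$)
$V + G{\left(p{\left(2,9 \right)},f{\left(-7 \right)} \right)} = \sqrt{4714} + 5 \cdot 5 = \sqrt{4714} + 25 = 25 + \sqrt{4714}$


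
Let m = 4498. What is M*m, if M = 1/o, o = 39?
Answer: 346/3 ≈ 115.33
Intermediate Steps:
M = 1/39 ≈ 0.025641
M*m = (1/39)*4498 = 346/3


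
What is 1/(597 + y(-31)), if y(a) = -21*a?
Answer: 1/1248 ≈ 0.00080128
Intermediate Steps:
1/(597 + y(-31)) = 1/(597 - 21*(-31)) = 1/(597 + 651) = 1/1248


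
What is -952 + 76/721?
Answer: -686316/721 ≈ -951.89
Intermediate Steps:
-952 + 76/721 = -686316/721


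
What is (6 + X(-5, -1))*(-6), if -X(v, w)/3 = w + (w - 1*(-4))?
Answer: 0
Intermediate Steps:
X(v, w) = -12 - 6*w (X(v, w) = -3*(w + (w - 1*(-4))) = -3*(w + (w + 4)) = -3*(w + (4 + w)) = -3*(4 + 2*w) = -12 - 6*w)
(6 + X(-5, -1))*(-6) = (6 + (-12 - 6*(-1)))*(-6) = (6 + (-12 + 6))*(-6) = (6 - 6)*(-6) = 0*(-6) = 0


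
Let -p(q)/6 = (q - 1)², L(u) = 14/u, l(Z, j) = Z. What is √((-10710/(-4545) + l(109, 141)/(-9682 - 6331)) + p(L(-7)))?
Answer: I*√135101945486721/1617313 ≈ 7.1868*I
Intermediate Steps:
p(q) = -6*(-1 + q)² (p(q) = -6*(q - 1)² = -6*(-1 + q)²)
√((-10710/(-4545) + l(109, 141)/(-9682 - 6331)) + p(L(-7))) = √((-10710/(-4545) + 109/(-9682 - 6331)) - 6*(-1 + 14/(-7))²) = √((-10710*(-1/4545) + 109/(-16013)) - 6*(-1 + 14*(-⅐))²) = √((238/101 + 109*(-1/16013)) - 6*(-1 - 2)²) = √((238/101 - 109/16013) - 6*(-3)²) = √(3800085/1617313 - 6*9) = √(3800085/1617313 - 54) = √(-83534817/1617313) = I*√135101945486721/1617313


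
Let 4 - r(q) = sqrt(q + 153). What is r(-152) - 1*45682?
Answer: -45679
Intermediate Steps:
r(q) = 4 - sqrt(153 + q) (r(q) = 4 - sqrt(q + 153) = 4 - sqrt(153 + q))
r(-152) - 1*45682 = (4 - sqrt(153 - 152)) - 1*45682 = (4 - sqrt(1)) - 45682 = (4 - 1*1) - 45682 = (4 - 1) - 45682 = 3 - 45682 = -45679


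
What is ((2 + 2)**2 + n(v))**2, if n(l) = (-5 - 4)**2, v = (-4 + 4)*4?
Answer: 9409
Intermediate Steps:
v = 0 (v = 0*4 = 0)
n(l) = 81 (n(l) = (-9)**2 = 81)
((2 + 2)**2 + n(v))**2 = ((2 + 2)**2 + 81)**2 = (4**2 + 81)**2 = (16 + 81)**2 = 97**2 = 9409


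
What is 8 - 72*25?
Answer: -1792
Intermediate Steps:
8 - 72*25 = 8 - 1800 = -1792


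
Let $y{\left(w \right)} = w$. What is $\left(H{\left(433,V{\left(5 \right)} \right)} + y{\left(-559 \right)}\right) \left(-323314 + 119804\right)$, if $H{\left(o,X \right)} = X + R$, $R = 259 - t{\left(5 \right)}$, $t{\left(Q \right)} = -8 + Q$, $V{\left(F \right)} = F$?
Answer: $59424920$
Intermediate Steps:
$R = 262$ ($R = 259 - \left(-8 + 5\right) = 259 - -3 = 259 + 3 = 262$)
$H{\left(o,X \right)} = 262 + X$ ($H{\left(o,X \right)} = X + 262 = 262 + X$)
$\left(H{\left(433,V{\left(5 \right)} \right)} + y{\left(-559 \right)}\right) \left(-323314 + 119804\right) = \left(\left(262 + 5\right) - 559\right) \left(-323314 + 119804\right) = \left(267 - 559\right) \left(-203510\right) = \left(-292\right) \left(-203510\right) = 59424920$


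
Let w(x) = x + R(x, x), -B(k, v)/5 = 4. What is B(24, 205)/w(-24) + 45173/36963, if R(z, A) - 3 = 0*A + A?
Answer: 61601/36963 ≈ 1.6666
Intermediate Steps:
B(k, v) = -20 (B(k, v) = -5*4 = -20)
R(z, A) = 3 + A (R(z, A) = 3 + (0*A + A) = 3 + (0 + A) = 3 + A)
w(x) = 3 + 2*x (w(x) = x + (3 + x) = 3 + 2*x)
B(24, 205)/w(-24) + 45173/36963 = -20/(3 + 2*(-24)) + 45173/36963 = -20/(3 - 48) + 45173*(1/36963) = -20/(-45) + 45173/36963 = -20*(-1/45) + 45173/36963 = 4/9 + 45173/36963 = 61601/36963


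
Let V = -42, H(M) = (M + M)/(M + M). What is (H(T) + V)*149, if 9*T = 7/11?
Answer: -6109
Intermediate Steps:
T = 7/99 (T = (7/11)/9 = (7*(1/11))/9 = (⅑)*(7/11) = 7/99 ≈ 0.070707)
H(M) = 1 (H(M) = (2*M)/((2*M)) = (2*M)*(1/(2*M)) = 1)
(H(T) + V)*149 = (1 - 42)*149 = -41*149 = -6109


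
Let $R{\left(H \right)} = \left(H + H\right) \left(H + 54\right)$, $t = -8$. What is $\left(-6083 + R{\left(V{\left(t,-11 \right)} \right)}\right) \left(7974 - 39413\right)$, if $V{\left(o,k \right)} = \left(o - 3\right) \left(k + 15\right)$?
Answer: $218909757$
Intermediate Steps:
$V{\left(o,k \right)} = \left(-3 + o\right) \left(15 + k\right)$
$R{\left(H \right)} = 2 H \left(54 + H\right)$
$\left(-6083 + R{\left(V{\left(t,-11 \right)} \right)}\right) \left(7974 - 39413\right) = \left(-6083 + 2 \left(-45 - -33 + 15 \left(-8\right) - -88\right) \left(54 - 44\right)\right) \left(7974 - 39413\right) = \left(-6083 + 2 \left(-45 + 33 - 120 + 88\right) \left(54 + \left(-45 + 33 - 120 + 88\right)\right)\right) \left(-31439\right) = \left(-6083 + 2 \left(-44\right) \left(54 - 44\right)\right) \left(-31439\right) = \left(-6083 + 2 \left(-44\right) 10\right) \left(-31439\right) = \left(-6083 - 880\right) \left(-31439\right) = \left(-6963\right) \left(-31439\right) = 218909757$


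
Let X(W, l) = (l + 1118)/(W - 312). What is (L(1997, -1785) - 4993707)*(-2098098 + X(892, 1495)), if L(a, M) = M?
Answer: 1519746343956171/145 ≈ 1.0481e+13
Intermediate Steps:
X(W, l) = (1118 + l)/(-312 + W)
(L(1997, -1785) - 4993707)*(-2098098 + X(892, 1495)) = (-1785 - 4993707)*(-2098098 + (1118 + 1495)/(-312 + 892)) = -4995492*(-2098098 + 2613/580) = -4995492*(-1216894227/580) = 1519746343956171/145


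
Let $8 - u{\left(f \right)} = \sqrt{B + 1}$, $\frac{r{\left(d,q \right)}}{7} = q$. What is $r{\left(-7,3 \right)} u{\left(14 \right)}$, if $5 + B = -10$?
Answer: $168 - 21 i \sqrt{14} \approx 168.0 - 78.575 i$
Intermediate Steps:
$B = -15$ ($B = -5 - 10 = -15$)
$r{\left(d,q \right)} = 7 q$
$u{\left(f \right)} = 8 - i \sqrt{14}$ ($u{\left(f \right)} = 8 - \sqrt{-15 + 1} = 8 - \sqrt{-14} = 8 - i \sqrt{14}$)
$r{\left(-7,3 \right)} u{\left(14 \right)} = 7 \cdot 3 \left(8 - i \sqrt{14}\right) = 21 \left(8 - i \sqrt{14}\right) = 168 - 21 i \sqrt{14}$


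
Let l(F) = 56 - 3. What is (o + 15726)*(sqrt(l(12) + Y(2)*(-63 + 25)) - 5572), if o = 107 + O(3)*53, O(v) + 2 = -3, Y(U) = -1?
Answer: -86744896 + 15568*sqrt(91) ≈ -8.6596e+7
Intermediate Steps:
l(F) = 53
O(v) = -5 (O(v) = -2 - 3 = -5)
o = -158 (o = 107 - 5*53 = 107 - 265 = -158)
(o + 15726)*(sqrt(l(12) + Y(2)*(-63 + 25)) - 5572) = (-158 + 15726)*(sqrt(53 - (-63 + 25)) - 5572) = 15568*(sqrt(53 - 1*(-38)) - 5572) = 15568*(sqrt(53 + 38) - 5572) = 15568*(sqrt(91) - 5572) = 15568*(-5572 + sqrt(91)) = -86744896 + 15568*sqrt(91)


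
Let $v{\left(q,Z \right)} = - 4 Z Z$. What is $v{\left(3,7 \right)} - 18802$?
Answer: $-18998$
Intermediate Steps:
$v{\left(q,Z \right)} = - 4 Z^{2}$
$v{\left(3,7 \right)} - 18802 = - 4 \cdot 7^{2} - 18802 = \left(-4\right) 49 - 18802 = -196 - 18802 = -18998$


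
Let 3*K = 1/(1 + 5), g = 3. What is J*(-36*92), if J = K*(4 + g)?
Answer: -1288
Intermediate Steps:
K = 1/18 (K = 1/(3*(1 + 5)) = (⅓)/6 = (⅓)*(⅙) = 1/18 ≈ 0.055556)
J = 7/18 (J = (4 + 3)/18 = (1/18)*7 = 7/18 ≈ 0.38889)
J*(-36*92) = 7*(-36*92)/18 = (7/18)*(-3312) = -1288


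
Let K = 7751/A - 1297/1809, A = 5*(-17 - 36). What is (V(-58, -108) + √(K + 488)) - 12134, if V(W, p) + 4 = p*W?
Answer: -5874 + 2*√2923910480310/159795 ≈ -5852.6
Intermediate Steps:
A = -265 (A = 5*(-53) = -265)
K = -14365264/479385 (K = 7751/(-265) - 1297/1809 = 7751*(-1/265) - 1297*1/1809 = -7751/265 - 1297/1809 = -14365264/479385 ≈ -29.966)
V(W, p) = -4 + W*p (V(W, p) = -4 + p*W = -4 + W*p)
(V(-58, -108) + √(K + 488)) - 12134 = ((-4 - 58*(-108)) + √(-14365264/479385 + 488)) - 12134 = ((-4 + 6264) + √(219574616/479385)) - 12134 = (6260 + 2*√2923910480310/159795) - 12134 = -5874 + 2*√2923910480310/159795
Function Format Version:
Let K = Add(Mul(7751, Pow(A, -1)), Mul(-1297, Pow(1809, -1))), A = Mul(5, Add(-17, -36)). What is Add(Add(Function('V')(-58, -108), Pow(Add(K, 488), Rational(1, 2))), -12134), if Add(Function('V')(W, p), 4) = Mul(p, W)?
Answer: Add(-5874, Mul(Rational(2, 159795), Pow(2923910480310, Rational(1, 2)))) ≈ -5852.6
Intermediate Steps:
A = -265 (A = Mul(5, -53) = -265)
K = Rational(-14365264, 479385) (K = Add(Mul(7751, Pow(-265, -1)), Mul(-1297, Pow(1809, -1))) = Add(Mul(7751, Rational(-1, 265)), Mul(-1297, Rational(1, 1809))) = Add(Rational(-7751, 265), Rational(-1297, 1809)) = Rational(-14365264, 479385) ≈ -29.966)
Function('V')(W, p) = Add(-4, Mul(W, p)) (Function('V')(W, p) = Add(-4, Mul(p, W)) = Add(-4, Mul(W, p)))
Add(Add(Function('V')(-58, -108), Pow(Add(K, 488), Rational(1, 2))), -12134) = Add(Add(Add(-4, Mul(-58, -108)), Pow(Add(Rational(-14365264, 479385), 488), Rational(1, 2))), -12134) = Add(Add(Add(-4, 6264), Pow(Rational(219574616, 479385), Rational(1, 2))), -12134) = Add(Add(6260, Mul(Rational(2, 159795), Pow(2923910480310, Rational(1, 2)))), -12134) = Add(-5874, Mul(Rational(2, 159795), Pow(2923910480310, Rational(1, 2))))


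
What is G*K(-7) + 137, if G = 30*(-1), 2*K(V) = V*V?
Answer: -598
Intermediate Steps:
K(V) = V²/2 (K(V) = (V*V)/2 = V²/2)
G = -30
G*K(-7) + 137 = -15*(-7)² + 137 = -15*49 + 137 = -30*49/2 + 137 = -735 + 137 = -598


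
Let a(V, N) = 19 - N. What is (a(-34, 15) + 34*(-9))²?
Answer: 91204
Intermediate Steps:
(a(-34, 15) + 34*(-9))² = ((19 - 1*15) + 34*(-9))² = ((19 - 15) - 306)² = (4 - 306)² = (-302)² = 91204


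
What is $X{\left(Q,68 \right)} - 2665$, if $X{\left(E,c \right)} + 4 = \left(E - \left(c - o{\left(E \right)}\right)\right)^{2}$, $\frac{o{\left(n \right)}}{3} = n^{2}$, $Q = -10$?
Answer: $46615$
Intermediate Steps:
$o{\left(n \right)} = 3 n^{2}$
$X{\left(E,c \right)} = -4 + \left(E - c + 3 E^{2}\right)^{2}$ ($X{\left(E,c \right)} = -4 + \left(E + \left(3 E^{2} - c\right)\right)^{2} = -4 + \left(E + \left(- c + 3 E^{2}\right)\right)^{2} = -4 + \left(E - c + 3 E^{2}\right)^{2}$)
$X{\left(Q,68 \right)} - 2665 = \left(-4 + \left(-10 - 68 + 3 \left(-10\right)^{2}\right)^{2}\right) - 2665 = \left(-4 + \left(-10 - 68 + 3 \cdot 100\right)^{2}\right) - 2665 = \left(-4 + \left(-10 - 68 + 300\right)^{2}\right) - 2665 = \left(-4 + 222^{2}\right) - 2665 = \left(-4 + 49284\right) - 2665 = 49280 - 2665 = 46615$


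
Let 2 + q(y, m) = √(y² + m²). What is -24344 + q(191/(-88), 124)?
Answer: -24346 + 5*√4764329/88 ≈ -24222.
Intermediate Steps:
q(y, m) = -2 + √(m² + y²) (q(y, m) = -2 + √(y² + m²) = -2 + √(m² + y²))
-24344 + q(191/(-88), 124) = -24344 + (-2 + √(124² + (191/(-88))²)) = -24344 + (-2 + √(15376 + (191*(-1/88))²)) = -24344 + (-2 + √(15376 + (-191/88)²)) = -24344 + (-2 + √(15376 + 36481/7744)) = -24344 + (-2 + √(119108225/7744)) = -24344 + (-2 + 5*√4764329/88) = -24346 + 5*√4764329/88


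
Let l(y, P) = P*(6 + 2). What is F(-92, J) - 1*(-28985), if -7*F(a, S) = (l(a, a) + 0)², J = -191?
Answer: -338801/7 ≈ -48400.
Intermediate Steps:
l(y, P) = 8*P (l(y, P) = P*8 = 8*P)
F(a, S) = -64*a²/7 (F(a, S) = -(8*a + 0)²/7 = -64*a²/7)
F(-92, J) - 1*(-28985) = -64/7*(-92)² - 1*(-28985) = -64/7*8464 + 28985 = -541696/7 + 28985 = -338801/7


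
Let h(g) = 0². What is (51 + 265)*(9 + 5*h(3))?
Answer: 2844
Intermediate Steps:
h(g) = 0
(51 + 265)*(9 + 5*h(3)) = (51 + 265)*(9 + 5*0) = 316*(9 + 0) = 316*9 = 2844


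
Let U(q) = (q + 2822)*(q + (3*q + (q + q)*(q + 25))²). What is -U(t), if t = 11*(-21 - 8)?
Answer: -87167370238718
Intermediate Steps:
t = -319 (t = 11*(-29) = -319)
U(q) = (2822 + q)*(q + (3*q + 2*q*(25 + q))²) (U(q) = (2822 + q)*(q + (3*q + (2*q)*(25 + q))²) = (2822 + q)*(q + (3*q + 2*q*(25 + q))²))
-U(t) = -(-319)*(2822 + 4*(-319)⁴ + 11500*(-319)³ + 601073*(-319)² + 7926999*(-319)) = -(-319)*(2822 + 4*10355301121 + 11500*(-32461759) + 601073*101761 - 2528712681) = -(-319)*(2822 + 41421204484 - 373310228500 + 61165789553 - 2528712681) = -(-319)*(-273251944322) = -1*87167370238718 = -87167370238718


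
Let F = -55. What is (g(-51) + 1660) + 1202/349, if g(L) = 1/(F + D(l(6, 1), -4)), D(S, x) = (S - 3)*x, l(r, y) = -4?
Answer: 15674285/9423 ≈ 1663.4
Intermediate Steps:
D(S, x) = x*(-3 + S) (D(S, x) = (-3 + S)*x = x*(-3 + S))
g(L) = -1/27 (g(L) = 1/(-55 - 4*(-3 - 4)) = 1/(-55 - 4*(-7)) = 1/(-55 + 28) = 1/(-27) = -1/27)
(g(-51) + 1660) + 1202/349 = (-1/27 + 1660) + 1202/349 = 44819/27 + 1202*(1/349) = 44819/27 + 1202/349 = 15674285/9423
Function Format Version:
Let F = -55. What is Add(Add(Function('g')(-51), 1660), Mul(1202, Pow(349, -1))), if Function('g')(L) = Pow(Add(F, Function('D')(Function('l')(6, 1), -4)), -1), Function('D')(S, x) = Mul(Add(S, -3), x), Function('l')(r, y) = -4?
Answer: Rational(15674285, 9423) ≈ 1663.4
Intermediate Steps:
Function('D')(S, x) = Mul(x, Add(-3, S)) (Function('D')(S, x) = Mul(Add(-3, S), x) = Mul(x, Add(-3, S)))
Function('g')(L) = Rational(-1, 27) (Function('g')(L) = Pow(Add(-55, Mul(-4, Add(-3, -4))), -1) = Pow(Add(-55, Mul(-4, -7)), -1) = Pow(Add(-55, 28), -1) = Pow(-27, -1) = Rational(-1, 27))
Add(Add(Function('g')(-51), 1660), Mul(1202, Pow(349, -1))) = Add(Add(Rational(-1, 27), 1660), Mul(1202, Pow(349, -1))) = Add(Rational(44819, 27), Mul(1202, Rational(1, 349))) = Add(Rational(44819, 27), Rational(1202, 349)) = Rational(15674285, 9423)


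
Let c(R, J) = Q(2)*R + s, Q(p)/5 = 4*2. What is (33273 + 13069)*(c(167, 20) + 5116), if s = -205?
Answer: 537150122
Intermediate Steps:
Q(p) = 40 (Q(p) = 5*(4*2) = 5*8 = 40)
c(R, J) = -205 + 40*R (c(R, J) = 40*R - 205 = -205 + 40*R)
(33273 + 13069)*(c(167, 20) + 5116) = (33273 + 13069)*((-205 + 40*167) + 5116) = 46342*((-205 + 6680) + 5116) = 46342*(6475 + 5116) = 46342*11591 = 537150122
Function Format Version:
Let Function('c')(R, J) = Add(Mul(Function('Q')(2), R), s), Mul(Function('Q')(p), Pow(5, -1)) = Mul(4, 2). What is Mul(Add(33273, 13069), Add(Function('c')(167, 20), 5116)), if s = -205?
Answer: 537150122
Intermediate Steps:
Function('Q')(p) = 40 (Function('Q')(p) = Mul(5, Mul(4, 2)) = Mul(5, 8) = 40)
Function('c')(R, J) = Add(-205, Mul(40, R)) (Function('c')(R, J) = Add(Mul(40, R), -205) = Add(-205, Mul(40, R)))
Mul(Add(33273, 13069), Add(Function('c')(167, 20), 5116)) = Mul(Add(33273, 13069), Add(Add(-205, Mul(40, 167)), 5116)) = Mul(46342, Add(Add(-205, 6680), 5116)) = Mul(46342, Add(6475, 5116)) = Mul(46342, 11591) = 537150122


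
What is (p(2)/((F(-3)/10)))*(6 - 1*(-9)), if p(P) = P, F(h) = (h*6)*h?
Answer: 50/9 ≈ 5.5556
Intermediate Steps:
F(h) = 6*h² (F(h) = (6*h)*h = 6*h²)
(p(2)/((F(-3)/10)))*(6 - 1*(-9)) = (2/((6*(-3)²)/10))*(6 - 1*(-9)) = (2/((6*9)*(⅒)))*(6 + 9) = (2/(54*(⅒)))*15 = (2/(27/5))*15 = ((5/27)*2)*15 = (10/27)*15 = 50/9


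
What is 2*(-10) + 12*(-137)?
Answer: -1664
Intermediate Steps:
2*(-10) + 12*(-137) = -20 - 1644 = -1664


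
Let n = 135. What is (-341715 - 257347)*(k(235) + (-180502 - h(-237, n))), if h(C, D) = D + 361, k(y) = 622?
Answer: 108056407312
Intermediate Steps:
h(C, D) = 361 + D
(-341715 - 257347)*(k(235) + (-180502 - h(-237, n))) = (-341715 - 257347)*(622 + (-180502 - (361 + 135))) = -599062*(622 + (-180502 - 1*496)) = -599062*(622 + (-180502 - 496)) = -599062*(622 - 180998) = -599062*(-180376) = 108056407312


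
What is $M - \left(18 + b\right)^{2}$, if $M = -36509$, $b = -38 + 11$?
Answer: $-36590$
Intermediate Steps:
$b = -27$
$M - \left(18 + b\right)^{2} = -36509 - \left(18 - 27\right)^{2} = -36509 - \left(-9\right)^{2} = -36509 - 81 = -36590$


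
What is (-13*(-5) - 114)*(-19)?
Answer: 931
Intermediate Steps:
(-13*(-5) - 114)*(-19) = (65 - 114)*(-19) = -49*(-19) = 931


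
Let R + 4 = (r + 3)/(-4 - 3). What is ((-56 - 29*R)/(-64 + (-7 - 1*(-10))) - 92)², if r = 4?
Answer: 32501401/3721 ≈ 8734.6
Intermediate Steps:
R = -5 (R = -4 + (4 + 3)/(-4 - 3) = -4 + 7/(-7) = -4 + 7*(-⅐) = -4 - 1 = -5)
((-56 - 29*R)/(-64 + (-7 - 1*(-10))) - 92)² = ((-56 - 29*(-5))/(-64 + (-7 - 1*(-10))) - 92)² = ((-56 + 145)/(-64 + (-7 + 10)) - 92)² = (89/(-64 + 3) - 92)² = (89/(-61) - 92)² = (89*(-1/61) - 92)² = (-89/61 - 92)² = (-5701/61)² = 32501401/3721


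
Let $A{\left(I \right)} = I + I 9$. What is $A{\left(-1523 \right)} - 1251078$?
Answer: $-1266308$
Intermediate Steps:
$A{\left(I \right)} = 10 I$ ($A{\left(I \right)} = I + 9 I = 10 I$)
$A{\left(-1523 \right)} - 1251078 = 10 \left(-1523\right) - 1251078 = -15230 - 1251078 = -1266308$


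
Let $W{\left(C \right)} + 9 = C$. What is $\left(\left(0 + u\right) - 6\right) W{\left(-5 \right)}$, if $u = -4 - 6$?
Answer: $224$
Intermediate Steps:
$W{\left(C \right)} = -9 + C$
$u = -10$ ($u = -4 - 6 = -10$)
$\left(\left(0 + u\right) - 6\right) W{\left(-5 \right)} = \left(\left(0 - 10\right) - 6\right) \left(-9 - 5\right) = \left(-10 - 6\right) \left(-14\right) = \left(-16\right) \left(-14\right) = 224$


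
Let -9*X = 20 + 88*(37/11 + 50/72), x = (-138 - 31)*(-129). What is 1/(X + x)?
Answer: 81/1762487 ≈ 4.5958e-5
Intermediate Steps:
x = 21801 (x = -169*(-129) = 21801)
X = -3394/81 (X = -(20 + 88*(37/11 + 50/72))/9 = -(20 + 88*(37*(1/11) + 50*(1/72)))/9 = -(20 + 88*(37/11 + 25/36))/9 = -(20 + 88*(1607/396))/9 = -(20 + 3214/9)/9 = -⅑*3394/9 = -3394/81 ≈ -41.901)
1/(X + x) = 1/(-3394/81 + 21801) = 1/(1762487/81) = 81/1762487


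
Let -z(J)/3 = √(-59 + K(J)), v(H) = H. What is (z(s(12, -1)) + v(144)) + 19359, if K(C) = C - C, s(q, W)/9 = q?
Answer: 19503 - 3*I*√59 ≈ 19503.0 - 23.043*I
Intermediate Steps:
s(q, W) = 9*q
K(C) = 0
z(J) = -3*I*√59 (z(J) = -3*√(-59 + 0) = -3*I*√59)
(z(s(12, -1)) + v(144)) + 19359 = (-3*I*√59 + 144) + 19359 = (144 - 3*I*√59) + 19359 = 19503 - 3*I*√59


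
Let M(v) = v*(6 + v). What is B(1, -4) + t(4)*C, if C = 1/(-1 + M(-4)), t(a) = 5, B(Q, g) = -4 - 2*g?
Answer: 31/9 ≈ 3.4444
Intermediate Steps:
C = -⅑ (C = 1/(-1 - 4*(6 - 4)) = 1/(-1 - 4*2) = 1/(-1 - 8) = 1/(-9) = -⅑ ≈ -0.11111)
B(1, -4) + t(4)*C = (-4 - 2*(-4)) + 5*(-⅑) = (-4 + 8) - 5/9 = 4 - 5/9 = 31/9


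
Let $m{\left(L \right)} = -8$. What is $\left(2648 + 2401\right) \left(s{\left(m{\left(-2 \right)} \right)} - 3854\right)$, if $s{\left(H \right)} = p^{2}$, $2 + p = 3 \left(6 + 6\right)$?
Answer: $-13622202$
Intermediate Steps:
$p = 34$ ($p = -2 + 3 \left(6 + 6\right) = -2 + 3 \cdot 12 = -2 + 36 = 34$)
$s{\left(H \right)} = 1156$ ($s{\left(H \right)} = 34^{2} = 1156$)
$\left(2648 + 2401\right) \left(s{\left(m{\left(-2 \right)} \right)} - 3854\right) = \left(2648 + 2401\right) \left(1156 - 3854\right) = 5049 \left(-2698\right) = -13622202$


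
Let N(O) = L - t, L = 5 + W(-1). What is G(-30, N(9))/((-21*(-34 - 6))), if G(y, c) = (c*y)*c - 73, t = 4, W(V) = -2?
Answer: -103/840 ≈ -0.12262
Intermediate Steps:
L = 3 (L = 5 - 2 = 3)
N(O) = -1 (N(O) = 3 - 1*4 = 3 - 4 = -1)
G(y, c) = -73 + y*c² (G(y, c) = y*c² - 73 = -73 + y*c²)
G(-30, N(9))/((-21*(-34 - 6))) = (-73 - 30*(-1)²)/((-21*(-34 - 6))) = (-73 - 30*1)/((-21*(-40))) = (-73 - 30)/840 = -103*1/840 = -103/840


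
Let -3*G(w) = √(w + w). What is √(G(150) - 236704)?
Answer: √(-2130336 - 30*√3)/3 ≈ 486.53*I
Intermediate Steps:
G(w) = -√2*√w/3 (G(w) = -√(w + w)/3 = -√2*√w/3)
√(G(150) - 236704) = √(-√2*√150/3 - 236704) = √(-√2*5*√6/3 - 236704) = √(-10*√3/3 - 236704) = √(-236704 - 10*√3/3)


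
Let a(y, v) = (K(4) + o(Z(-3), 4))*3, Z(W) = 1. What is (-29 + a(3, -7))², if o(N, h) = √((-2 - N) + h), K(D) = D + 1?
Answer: 121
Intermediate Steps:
K(D) = 1 + D
o(N, h) = √(-2 + h - N)
a(y, v) = 18 (a(y, v) = ((1 + 4) + √(-2 + 4 - 1*1))*3 = (5 + √(-2 + 4 - 1))*3 = (5 + √1)*3 = (5 + 1)*3 = 6*3 = 18)
(-29 + a(3, -7))² = (-29 + 18)² = (-11)² = 121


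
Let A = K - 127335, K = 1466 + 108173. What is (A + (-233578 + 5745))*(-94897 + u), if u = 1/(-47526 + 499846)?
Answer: 10539040400594631/452320 ≈ 2.3300e+10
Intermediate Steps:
K = 109639
u = 1/452320 ≈ 2.2108e-6
A = -17696 (A = 109639 - 127335 = -17696)
(A + (-233578 + 5745))*(-94897 + u) = (-17696 + (-233578 + 5745))*(-94897 + 1/452320) = (-17696 - 227833)*(-42923811039/452320) = -245529*(-42923811039/452320) = 10539040400594631/452320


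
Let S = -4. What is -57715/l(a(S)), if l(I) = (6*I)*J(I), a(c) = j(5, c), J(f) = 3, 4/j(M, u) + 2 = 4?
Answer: -57715/36 ≈ -1603.2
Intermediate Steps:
j(M, u) = 2 (j(M, u) = 4/(-2 + 4) = 4/2 = 4*(1/2) = 2)
a(c) = 2
l(I) = 18*I (l(I) = (6*I)*3 = 18*I)
-57715/l(a(S)) = -57715/(18*2) = -57715/36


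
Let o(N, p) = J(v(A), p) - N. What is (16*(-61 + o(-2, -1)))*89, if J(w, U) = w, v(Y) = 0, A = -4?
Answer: -84016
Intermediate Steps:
o(N, p) = -N (o(N, p) = 0 - N = -N)
(16*(-61 + o(-2, -1)))*89 = (16*(-61 - 1*(-2)))*89 = (16*(-61 + 2))*89 = (16*(-59))*89 = -944*89 = -84016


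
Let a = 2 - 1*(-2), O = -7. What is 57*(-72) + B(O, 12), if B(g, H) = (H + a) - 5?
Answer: -4093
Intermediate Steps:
a = 4 (a = 2 + 2 = 4)
B(g, H) = -1 + H (B(g, H) = (H + 4) - 5 = (4 + H) - 5 = -1 + H)
57*(-72) + B(O, 12) = 57*(-72) + (-1 + 12) = -4104 + 11 = -4093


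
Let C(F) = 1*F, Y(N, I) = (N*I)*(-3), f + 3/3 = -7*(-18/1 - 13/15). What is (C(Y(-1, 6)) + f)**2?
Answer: 4999696/225 ≈ 22221.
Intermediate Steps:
f = 1966/15 (f = -1 - 7*(-18/1 - 13/15) = -1 - 7*(-18*1 - 13*1/15) = -1 - 7*(-18 - 13/15) = -1 - 7*(-283/15) = -1 + 1981/15 = 1966/15 ≈ 131.07)
Y(N, I) = -3*I*N (Y(N, I) = (I*N)*(-3) = -3*I*N)
C(F) = F
(C(Y(-1, 6)) + f)**2 = (-3*6*(-1) + 1966/15)**2 = (18 + 1966/15)**2 = (2236/15)**2 = 4999696/225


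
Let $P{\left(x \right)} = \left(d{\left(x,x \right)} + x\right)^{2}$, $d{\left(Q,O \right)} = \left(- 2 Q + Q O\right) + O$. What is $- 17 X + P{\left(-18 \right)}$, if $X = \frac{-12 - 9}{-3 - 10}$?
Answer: $\frac{1364331}{13} \approx 1.0495 \cdot 10^{5}$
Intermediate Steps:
$d{\left(Q,O \right)} = O - 2 Q + O Q$ ($d{\left(Q,O \right)} = \left(- 2 Q + O Q\right) + O = O - 2 Q + O Q$)
$X = \frac{21}{13}$ ($X = - \frac{21}{-13} = \left(-21\right) \left(- \frac{1}{13}\right) = \frac{21}{13} \approx 1.6154$)
$P{\left(x \right)} = x^{4}$ ($P{\left(x \right)} = \left(\left(x - 2 x + x x\right) + x\right)^{2} = \left(\left(x - 2 x + x^{2}\right) + x\right)^{2} = \left(\left(x^{2} - x\right) + x\right)^{2} = \left(x^{2}\right)^{2} = x^{4}$)
$- 17 X + P{\left(-18 \right)} = \left(-17\right) \frac{21}{13} + \left(-18\right)^{4} = - \frac{357}{13} + 104976 = \frac{1364331}{13}$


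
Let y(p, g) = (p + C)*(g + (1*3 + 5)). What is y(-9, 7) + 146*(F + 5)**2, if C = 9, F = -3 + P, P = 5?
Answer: 7154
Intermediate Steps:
F = 2 (F = -3 + 5 = 2)
y(p, g) = (8 + g)*(9 + p) (y(p, g) = (p + 9)*(g + (1*3 + 5)) = (9 + p)*(g + (3 + 5)) = (9 + p)*(g + 8) = (9 + p)*(8 + g) = (8 + g)*(9 + p))
y(-9, 7) + 146*(F + 5)**2 = (72 + 8*(-9) + 9*7 + 7*(-9)) + 146*(2 + 5)**2 = (72 - 72 + 63 - 63) + 146*7**2 = 0 + 146*49 = 0 + 7154 = 7154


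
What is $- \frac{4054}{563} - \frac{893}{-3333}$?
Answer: $- \frac{13009223}{1876479} \approx -6.9328$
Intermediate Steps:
$- \frac{4054}{563} - \frac{893}{-3333} = \left(-4054\right) \frac{1}{563} - - \frac{893}{3333} = - \frac{4054}{563} + \frac{893}{3333} = - \frac{13009223}{1876479}$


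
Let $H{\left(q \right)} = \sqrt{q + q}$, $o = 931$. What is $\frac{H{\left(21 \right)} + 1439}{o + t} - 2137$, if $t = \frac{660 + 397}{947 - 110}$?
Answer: $- \frac{1666305205}{780304} + \frac{837 \sqrt{42}}{780304} \approx -2135.4$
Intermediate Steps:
$H{\left(q \right)} = \sqrt{2} \sqrt{q}$ ($H{\left(q \right)} = \sqrt{2 q} = \sqrt{2} \sqrt{q}$)
$t = \frac{1057}{837} \approx 1.2628$
$\frac{H{\left(21 \right)} + 1439}{o + t} - 2137 = \frac{\sqrt{2} \sqrt{21} + 1439}{931 + \frac{1057}{837}} - 2137 = \frac{\sqrt{42} + 1439}{\frac{780304}{837}} - 2137 = \left(1439 + \sqrt{42}\right) \frac{837}{780304} - 2137 = \left(\frac{1204443}{780304} + \frac{837 \sqrt{42}}{780304}\right) - 2137 = - \frac{1666305205}{780304} + \frac{837 \sqrt{42}}{780304}$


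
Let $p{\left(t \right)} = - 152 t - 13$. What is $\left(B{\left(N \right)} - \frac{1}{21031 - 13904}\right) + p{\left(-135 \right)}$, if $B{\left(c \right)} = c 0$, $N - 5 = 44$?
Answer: $\frac{146153388}{7127} \approx 20507.0$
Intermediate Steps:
$p{\left(t \right)} = -13 - 152 t$
$N = 49$ ($N = 5 + 44 = 49$)
$B{\left(c \right)} = 0$
$\left(B{\left(N \right)} - \frac{1}{21031 - 13904}\right) + p{\left(-135 \right)} = \left(0 - \frac{1}{21031 - 13904}\right) - -20507 = \left(0 - \frac{1}{7127}\right) + \left(-13 + 20520\right) = \left(0 - \frac{1}{7127}\right) + 20507 = - \frac{1}{7127} + 20507 = \frac{146153388}{7127}$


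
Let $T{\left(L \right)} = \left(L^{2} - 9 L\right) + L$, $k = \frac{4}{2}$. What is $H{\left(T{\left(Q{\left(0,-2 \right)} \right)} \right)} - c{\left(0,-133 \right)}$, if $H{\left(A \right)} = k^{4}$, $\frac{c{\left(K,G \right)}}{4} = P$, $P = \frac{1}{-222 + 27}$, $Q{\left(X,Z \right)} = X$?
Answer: $\frac{3124}{195} \approx 16.021$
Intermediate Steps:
$k = 2$ ($k = 4 \cdot \frac{1}{2} = 2$)
$P = - \frac{1}{195}$ ($P = \frac{1}{-195} = - \frac{1}{195} \approx -0.0051282$)
$c{\left(K,G \right)} = - \frac{4}{195}$ ($c{\left(K,G \right)} = 4 \left(- \frac{1}{195}\right) = - \frac{4}{195}$)
$T{\left(L \right)} = L^{2} - 8 L$
$H{\left(A \right)} = 16$ ($H{\left(A \right)} = 2^{4} = 16$)
$H{\left(T{\left(Q{\left(0,-2 \right)} \right)} \right)} - c{\left(0,-133 \right)} = 16 - - \frac{4}{195} = 16 + \frac{4}{195} = \frac{3124}{195}$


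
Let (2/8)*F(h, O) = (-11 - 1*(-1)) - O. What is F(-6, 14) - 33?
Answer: -129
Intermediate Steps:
F(h, O) = -40 - 4*O (F(h, O) = 4*((-11 - 1*(-1)) - O) = 4*((-11 + 1) - O) = 4*(-10 - O) = -40 - 4*O)
F(-6, 14) - 33 = (-40 - 4*14) - 33 = (-40 - 56) - 33 = -96 - 33 = -129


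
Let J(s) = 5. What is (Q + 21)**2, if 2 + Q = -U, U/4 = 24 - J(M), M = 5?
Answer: 3249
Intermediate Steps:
U = 76 (U = 4*(24 - 1*5) = 4*(24 - 5) = 4*19 = 76)
Q = -78 (Q = -2 - 1*76 = -2 - 76 = -78)
(Q + 21)**2 = (-78 + 21)**2 = (-57)**2 = 3249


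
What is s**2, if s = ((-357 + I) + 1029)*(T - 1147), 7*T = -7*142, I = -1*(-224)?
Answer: 1333895643136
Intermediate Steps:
I = 224
T = -142 (T = (-7*142)/7 = (1/7)*(-994) = -142)
s = -1154944 (s = ((-357 + 224) + 1029)*(-142 - 1147) = (-133 + 1029)*(-1289) = 896*(-1289) = -1154944)
s**2 = (-1154944)**2 = 1333895643136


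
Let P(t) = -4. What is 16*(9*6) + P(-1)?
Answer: 860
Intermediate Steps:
16*(9*6) + P(-1) = 16*(9*6) - 4 = 16*54 - 4 = 864 - 4 = 860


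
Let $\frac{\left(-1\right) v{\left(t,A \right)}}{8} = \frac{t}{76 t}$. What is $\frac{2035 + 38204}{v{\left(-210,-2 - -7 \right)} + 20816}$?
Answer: $\frac{254847}{131834} \approx 1.9331$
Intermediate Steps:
$v{\left(t,A \right)} = - \frac{2}{19}$ ($v{\left(t,A \right)} = - 8 \frac{t}{76 t} = - 8 t \frac{1}{76 t} = \left(-8\right) \frac{1}{76} = - \frac{2}{19}$)
$\frac{2035 + 38204}{v{\left(-210,-2 - -7 \right)} + 20816} = \frac{2035 + 38204}{- \frac{2}{19} + 20816} = \frac{40239}{\frac{395502}{19}} = 40239 \cdot \frac{19}{395502} = \frac{254847}{131834}$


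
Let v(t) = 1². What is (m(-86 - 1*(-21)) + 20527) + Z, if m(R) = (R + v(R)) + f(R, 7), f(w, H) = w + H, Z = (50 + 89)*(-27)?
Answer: 16652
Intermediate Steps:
Z = -3753 (Z = 139*(-27) = -3753)
v(t) = 1
f(w, H) = H + w
m(R) = 8 + 2*R (m(R) = (R + 1) + (7 + R) = (1 + R) + (7 + R) = 8 + 2*R)
(m(-86 - 1*(-21)) + 20527) + Z = ((8 + 2*(-86 - 1*(-21))) + 20527) - 3753 = ((8 + 2*(-86 + 21)) + 20527) - 3753 = ((8 + 2*(-65)) + 20527) - 3753 = ((8 - 130) + 20527) - 3753 = (-122 + 20527) - 3753 = 20405 - 3753 = 16652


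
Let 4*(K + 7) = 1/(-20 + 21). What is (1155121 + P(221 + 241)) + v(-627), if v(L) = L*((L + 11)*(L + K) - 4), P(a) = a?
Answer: -243616439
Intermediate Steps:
K = -27/4 (K = -7 + 1/(4*(-20 + 21)) = -7 + (¼)/1 = -7 + (¼)*1 = -7 + ¼ = -27/4 ≈ -6.7500)
v(L) = L*(-4 + (11 + L)*(-27/4 + L)) (v(L) = L*((L + 11)*(L - 27/4) - 4) = L*((11 + L)*(-27/4 + L) - 4) = L*(-4 + (11 + L)*(-27/4 + L)))
(1155121 + P(221 + 241)) + v(-627) = (1155121 + (221 + 241)) + (¼)*(-627)*(-313 + 4*(-627)² + 17*(-627)) = (1155121 + 462) + (¼)*(-627)*(-313 + 4*393129 - 10659) = 1155583 + (¼)*(-627)*(-313 + 1572516 - 10659) = 1155583 + (¼)*(-627)*1561544 = 1155583 - 244772022 = -243616439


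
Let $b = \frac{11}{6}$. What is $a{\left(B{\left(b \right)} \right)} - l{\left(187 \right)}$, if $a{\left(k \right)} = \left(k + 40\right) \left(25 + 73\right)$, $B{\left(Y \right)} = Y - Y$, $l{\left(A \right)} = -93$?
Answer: $4013$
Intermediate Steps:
$b = \frac{11}{6}$ ($b = 11 \cdot \frac{1}{6} = \frac{11}{6} \approx 1.8333$)
$B{\left(Y \right)} = 0$
$a{\left(k \right)} = 3920 + 98 k$ ($a{\left(k \right)} = \left(40 + k\right) 98 = 3920 + 98 k$)
$a{\left(B{\left(b \right)} \right)} - l{\left(187 \right)} = \left(3920 + 98 \cdot 0\right) - -93 = \left(3920 + 0\right) + 93 = 3920 + 93 = 4013$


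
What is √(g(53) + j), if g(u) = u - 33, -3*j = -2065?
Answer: 5*√255/3 ≈ 26.615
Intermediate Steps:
j = 2065/3 (j = -⅓*(-2065) = 2065/3 ≈ 688.33)
g(u) = -33 + u
√(g(53) + j) = √((-33 + 53) + 2065/3) = √(20 + 2065/3) = √(2125/3) = 5*√255/3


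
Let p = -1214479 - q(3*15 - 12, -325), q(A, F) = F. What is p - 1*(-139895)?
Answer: -1074259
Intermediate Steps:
p = -1214154 (p = -1214479 - 1*(-325) = -1214479 + 325 = -1214154)
p - 1*(-139895) = -1214154 - 1*(-139895) = -1214154 + 139895 = -1074259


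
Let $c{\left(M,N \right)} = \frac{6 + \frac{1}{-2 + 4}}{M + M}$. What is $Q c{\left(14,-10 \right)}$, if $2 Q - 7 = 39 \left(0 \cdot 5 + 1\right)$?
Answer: $\frac{299}{56} \approx 5.3393$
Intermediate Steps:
$Q = 23$ ($Q = \frac{7}{2} + \frac{39 \left(0 \cdot 5 + 1\right)}{2} = \frac{7}{2} + \frac{39 \left(0 + 1\right)}{2} = \frac{7}{2} + \frac{39 \cdot 1}{2} = \frac{7}{2} + \frac{1}{2} \cdot 39 = \frac{7}{2} + \frac{39}{2} = 23$)
$c{\left(M,N \right)} = \frac{13}{4 M}$ ($c{\left(M,N \right)} = \frac{6 + \frac{1}{2}}{2 M} = \left(6 + \frac{1}{2}\right) \frac{1}{2 M} = \frac{13 \frac{1}{2 M}}{2} = \frac{13}{4 M}$)
$Q c{\left(14,-10 \right)} = 23 \frac{13}{4 \cdot 14} = 23 \cdot \frac{13}{4} \cdot \frac{1}{14} = 23 \cdot \frac{13}{56} = \frac{299}{56}$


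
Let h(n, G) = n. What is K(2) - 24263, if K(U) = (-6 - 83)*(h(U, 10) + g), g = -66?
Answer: -18567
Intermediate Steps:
K(U) = 5874 - 89*U (K(U) = (-6 - 83)*(U - 66) = -89*(-66 + U) = 5874 - 89*U)
K(2) - 24263 = (5874 - 89*2) - 24263 = (5874 - 178) - 24263 = 5696 - 24263 = -18567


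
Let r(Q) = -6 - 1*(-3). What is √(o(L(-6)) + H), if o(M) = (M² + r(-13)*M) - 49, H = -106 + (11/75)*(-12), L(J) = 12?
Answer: I*√1219/5 ≈ 6.9828*I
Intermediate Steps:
r(Q) = -3 (r(Q) = -6 + 3 = -3)
H = -2694/25 (H = -106 + (11*(1/75))*(-12) = -106 + (11/75)*(-12) = -106 - 44/25 = -2694/25 ≈ -107.76)
o(M) = -49 + M² - 3*M (o(M) = (M² - 3*M) - 49 = -49 + M² - 3*M)
√(o(L(-6)) + H) = √((-49 + 12² - 3*12) - 2694/25) = √((-49 + 144 - 36) - 2694/25) = √(59 - 2694/25) = √(-1219/25) = I*√1219/5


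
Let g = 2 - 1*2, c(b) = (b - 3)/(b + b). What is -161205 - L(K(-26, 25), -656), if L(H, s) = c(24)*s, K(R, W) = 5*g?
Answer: -160918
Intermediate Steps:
c(b) = (-3 + b)/(2*b) (c(b) = (-3 + b)/((2*b)) = (-3 + b)*(1/(2*b)) = (-3 + b)/(2*b))
g = 0 (g = 2 - 2 = 0)
K(R, W) = 0 (K(R, W) = 5*0 = 0)
L(H, s) = 7*s/16 (L(H, s) = ((½)*(-3 + 24)/24)*s = ((½)*(1/24)*21)*s = 7*s/16)
-161205 - L(K(-26, 25), -656) = -161205 - 7*(-656)/16 = -161205 - 1*(-287) = -161205 + 287 = -160918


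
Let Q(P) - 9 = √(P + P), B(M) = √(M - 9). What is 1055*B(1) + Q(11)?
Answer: 9 + √22 + 2110*I*√2 ≈ 13.69 + 2984.0*I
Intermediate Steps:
B(M) = √(-9 + M)
Q(P) = 9 + √2*√P (Q(P) = 9 + √(P + P) = 9 + √(2*P) = 9 + √2*√P)
1055*B(1) + Q(11) = 1055*√(-9 + 1) + (9 + √2*√11) = 1055*√(-8) + (9 + √22) = 1055*(2*I*√2) + (9 + √22) = 2110*I*√2 + (9 + √22) = 9 + √22 + 2110*I*√2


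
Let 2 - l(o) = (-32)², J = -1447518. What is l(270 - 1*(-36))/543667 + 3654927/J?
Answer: -662847520235/262322589502 ≈ -2.5268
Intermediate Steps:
l(o) = -1022 (l(o) = 2 - 1*(-32)² = 2 - 1*1024 = 2 - 1024 = -1022)
l(270 - 1*(-36))/543667 + 3654927/J = -1022/543667 + 3654927/(-1447518) = -1022*1/543667 + 3654927*(-1/1447518) = -1022/543667 - 1218309/482506 = -662847520235/262322589502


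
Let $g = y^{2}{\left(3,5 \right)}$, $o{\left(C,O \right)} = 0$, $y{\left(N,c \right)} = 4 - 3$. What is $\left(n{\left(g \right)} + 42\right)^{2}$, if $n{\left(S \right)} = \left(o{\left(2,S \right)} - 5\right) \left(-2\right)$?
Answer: $2704$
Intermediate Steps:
$y{\left(N,c \right)} = 1$
$g = 1$ ($g = 1^{2} = 1$)
$n{\left(S \right)} = 10$ ($n{\left(S \right)} = \left(0 - 5\right) \left(-2\right) = \left(-5\right) \left(-2\right) = 10$)
$\left(n{\left(g \right)} + 42\right)^{2} = \left(10 + 42\right)^{2} = 52^{2} = 2704$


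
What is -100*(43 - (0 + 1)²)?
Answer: -4200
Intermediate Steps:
-100*(43 - (0 + 1)²) = -100*(43 - 1*1²) = -100*(43 - 1*1) = -100*(43 - 1) = -100*42 = -4200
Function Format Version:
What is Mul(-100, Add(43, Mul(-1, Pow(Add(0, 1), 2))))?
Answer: -4200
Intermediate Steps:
Mul(-100, Add(43, Mul(-1, Pow(Add(0, 1), 2)))) = Mul(-100, Add(43, Mul(-1, Pow(1, 2)))) = Mul(-100, Add(43, Mul(-1, 1))) = Mul(-100, Add(43, -1)) = Mul(-100, 42) = -4200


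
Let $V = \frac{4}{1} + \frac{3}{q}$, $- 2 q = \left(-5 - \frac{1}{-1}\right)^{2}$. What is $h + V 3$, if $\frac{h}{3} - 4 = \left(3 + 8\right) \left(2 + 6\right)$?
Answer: $\frac{2295}{8} \approx 286.88$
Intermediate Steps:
$h = 276$ ($h = 12 + 3 \left(3 + 8\right) \left(2 + 6\right) = 12 + 3 \cdot 11 \cdot 8 = 12 + 3 \cdot 88 = 12 + 264 = 276$)
$q = -8$ ($q = - \frac{\left(-5 - \frac{1}{-1}\right)^{2}}{2} = - \frac{\left(-5 - -1\right)^{2}}{2} = - \frac{\left(-5 + 1\right)^{2}}{2} = - \frac{\left(-4\right)^{2}}{2} = \left(- \frac{1}{2}\right) 16 = -8$)
$V = \frac{29}{8}$ ($V = \frac{4}{1} + \frac{3}{-8} = 4 \cdot 1 + 3 \left(- \frac{1}{8}\right) = 4 - \frac{3}{8} = \frac{29}{8} \approx 3.625$)
$h + V 3 = 276 + \frac{29}{8} \cdot 3 = 276 + \frac{87}{8} = \frac{2295}{8}$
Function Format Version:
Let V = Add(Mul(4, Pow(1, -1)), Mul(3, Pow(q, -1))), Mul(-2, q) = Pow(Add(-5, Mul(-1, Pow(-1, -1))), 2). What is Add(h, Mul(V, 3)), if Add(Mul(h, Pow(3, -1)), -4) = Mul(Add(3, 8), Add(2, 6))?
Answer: Rational(2295, 8) ≈ 286.88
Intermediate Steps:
h = 276 (h = Add(12, Mul(3, Mul(Add(3, 8), Add(2, 6)))) = Add(12, Mul(3, Mul(11, 8))) = Add(12, Mul(3, 88)) = Add(12, 264) = 276)
q = -8 (q = Mul(Rational(-1, 2), Pow(Add(-5, Mul(-1, Pow(-1, -1))), 2)) = Mul(Rational(-1, 2), Pow(Add(-5, Mul(-1, -1)), 2)) = Mul(Rational(-1, 2), Pow(Add(-5, 1), 2)) = Mul(Rational(-1, 2), Pow(-4, 2)) = Mul(Rational(-1, 2), 16) = -8)
V = Rational(29, 8) (V = Add(Mul(4, Pow(1, -1)), Mul(3, Pow(-8, -1))) = Add(Mul(4, 1), Mul(3, Rational(-1, 8))) = Add(4, Rational(-3, 8)) = Rational(29, 8) ≈ 3.6250)
Add(h, Mul(V, 3)) = Add(276, Mul(Rational(29, 8), 3)) = Add(276, Rational(87, 8)) = Rational(2295, 8)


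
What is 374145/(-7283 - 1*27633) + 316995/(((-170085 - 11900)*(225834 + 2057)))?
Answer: -3103366147102899/289612463351932 ≈ -10.716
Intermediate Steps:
374145/(-7283 - 1*27633) + 316995/(((-170085 - 11900)*(225834 + 2057))) = 374145/(-7283 - 27633) + 316995/((-181985*227891)) = 374145/(-34916) + 316995/(-41472743635) = 374145*(-1/34916) + 316995*(-1/41472743635) = -374145/34916 - 63399/8294548727 = -3103366147102899/289612463351932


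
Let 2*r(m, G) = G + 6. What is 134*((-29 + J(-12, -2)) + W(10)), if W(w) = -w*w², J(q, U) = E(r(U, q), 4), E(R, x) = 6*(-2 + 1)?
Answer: -138690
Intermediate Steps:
r(m, G) = 3 + G/2 (r(m, G) = (G + 6)/2 = (6 + G)/2 = 3 + G/2)
E(R, x) = -6 (E(R, x) = 6*(-1) = -6)
J(q, U) = -6
W(w) = -w³
134*((-29 + J(-12, -2)) + W(10)) = 134*((-29 - 6) - 1*10³) = 134*(-35 - 1*1000) = 134*(-35 - 1000) = 134*(-1035) = -138690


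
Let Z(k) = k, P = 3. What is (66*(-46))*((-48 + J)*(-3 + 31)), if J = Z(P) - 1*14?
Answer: 5015472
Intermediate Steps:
J = -11 (J = 3 - 1*14 = 3 - 14 = -11)
(66*(-46))*((-48 + J)*(-3 + 31)) = (66*(-46))*((-48 - 11)*(-3 + 31)) = -(-179124)*28 = -3036*(-1652) = 5015472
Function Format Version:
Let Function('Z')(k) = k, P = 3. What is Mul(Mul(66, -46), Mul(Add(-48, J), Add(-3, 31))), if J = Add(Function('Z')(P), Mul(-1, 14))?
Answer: 5015472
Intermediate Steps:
J = -11 (J = Add(3, Mul(-1, 14)) = Add(3, -14) = -11)
Mul(Mul(66, -46), Mul(Add(-48, J), Add(-3, 31))) = Mul(Mul(66, -46), Mul(Add(-48, -11), Add(-3, 31))) = Mul(-3036, Mul(-59, 28)) = Mul(-3036, -1652) = 5015472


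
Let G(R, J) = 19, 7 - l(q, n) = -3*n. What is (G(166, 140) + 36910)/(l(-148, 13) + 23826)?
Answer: 36929/23872 ≈ 1.5470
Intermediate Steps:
l(q, n) = 7 + 3*n (l(q, n) = 7 - (-3)*n = 7 + 3*n)
(G(166, 140) + 36910)/(l(-148, 13) + 23826) = (19 + 36910)/((7 + 3*13) + 23826) = 36929/((7 + 39) + 23826) = 36929/(46 + 23826) = 36929/23872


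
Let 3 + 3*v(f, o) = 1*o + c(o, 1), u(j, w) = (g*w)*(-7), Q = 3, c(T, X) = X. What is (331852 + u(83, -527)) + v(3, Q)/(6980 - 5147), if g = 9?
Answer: 2007426448/5499 ≈ 3.6505e+5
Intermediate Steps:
u(j, w) = -63*w (u(j, w) = (9*w)*(-7) = -63*w)
v(f, o) = -⅔ + o/3 (v(f, o) = -1 + (1*o + 1)/3 = -1 + (o + 1)/3 = -1 + (1 + o)/3 = -1 + (⅓ + o/3) = -⅔ + o/3)
(331852 + u(83, -527)) + v(3, Q)/(6980 - 5147) = (331852 - 63*(-527)) + (-⅔ + (⅓)*3)/(6980 - 5147) = (331852 + 33201) + (-⅔ + 1)/1833 = 365053 + (⅓)*(1/1833) = 365053 + 1/5499 = 2007426448/5499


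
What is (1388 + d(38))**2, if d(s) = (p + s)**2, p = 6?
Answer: 11048976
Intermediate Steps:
d(s) = (6 + s)**2
(1388 + d(38))**2 = (1388 + (6 + 38)**2)**2 = (1388 + 44**2)**2 = (1388 + 1936)**2 = 3324**2 = 11048976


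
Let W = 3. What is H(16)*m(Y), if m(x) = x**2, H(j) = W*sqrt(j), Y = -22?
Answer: 5808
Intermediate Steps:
H(j) = 3*sqrt(j)
H(16)*m(Y) = (3*sqrt(16))*(-22)**2 = (3*4)*484 = 12*484 = 5808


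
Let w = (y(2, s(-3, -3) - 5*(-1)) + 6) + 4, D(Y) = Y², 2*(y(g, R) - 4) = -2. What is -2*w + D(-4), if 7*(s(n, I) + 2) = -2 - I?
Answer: -10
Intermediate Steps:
s(n, I) = -16/7 - I/7 (s(n, I) = -2 + (-2 - I)/7 = -2 + (-2/7 - I/7) = -16/7 - I/7)
y(g, R) = 3 (y(g, R) = 4 + (½)*(-2) = 4 - 1 = 3)
w = 13 (w = (3 + 6) + 4 = 9 + 4 = 13)
-2*w + D(-4) = -2*13 + (-4)² = -26 + 16 = -10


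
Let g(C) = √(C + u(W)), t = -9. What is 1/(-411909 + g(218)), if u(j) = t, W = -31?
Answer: -411909/169669024072 - √209/169669024072 ≈ -2.4278e-6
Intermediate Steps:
u(j) = -9
g(C) = √(-9 + C) (g(C) = √(C - 9) = √(-9 + C))
1/(-411909 + g(218)) = 1/(-411909 + √(-9 + 218)) = 1/(-411909 + √209)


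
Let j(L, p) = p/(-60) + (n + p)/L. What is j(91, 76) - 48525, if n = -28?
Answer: -66237634/1365 ≈ -48526.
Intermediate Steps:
j(L, p) = -p/60 + (-28 + p)/L (j(L, p) = p/(-60) + (-28 + p)/L = p*(-1/60) + (-28 + p)/L = -p/60 + (-28 + p)/L)
j(91, 76) - 48525 = (-28 + 76 - 1/60*91*76)/91 - 48525 = (-28 + 76 - 1729/15)/91 - 48525 = (1/91)*(-1009/15) - 48525 = -1009/1365 - 48525 = -66237634/1365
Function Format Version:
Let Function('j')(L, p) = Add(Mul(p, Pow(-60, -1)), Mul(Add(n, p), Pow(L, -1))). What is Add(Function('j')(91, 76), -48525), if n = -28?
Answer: Rational(-66237634, 1365) ≈ -48526.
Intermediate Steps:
Function('j')(L, p) = Add(Mul(Rational(-1, 60), p), Mul(Pow(L, -1), Add(-28, p))) (Function('j')(L, p) = Add(Mul(p, Pow(-60, -1)), Mul(Add(-28, p), Pow(L, -1))) = Add(Mul(p, Rational(-1, 60)), Mul(Pow(L, -1), Add(-28, p))) = Add(Mul(Rational(-1, 60), p), Mul(Pow(L, -1), Add(-28, p))))
Add(Function('j')(91, 76), -48525) = Add(Mul(Pow(91, -1), Add(-28, 76, Mul(Rational(-1, 60), 91, 76))), -48525) = Add(Mul(Rational(1, 91), Add(-28, 76, Rational(-1729, 15))), -48525) = Add(Mul(Rational(1, 91), Rational(-1009, 15)), -48525) = Add(Rational(-1009, 1365), -48525) = Rational(-66237634, 1365)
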